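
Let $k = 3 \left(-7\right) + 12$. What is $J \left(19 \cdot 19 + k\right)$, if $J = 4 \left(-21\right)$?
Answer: $-29568$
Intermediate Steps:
$k = -9$ ($k = -21 + 12 = -9$)
$J = -84$
$J \left(19 \cdot 19 + k\right) = - 84 \left(19 \cdot 19 - 9\right) = - 84 \left(361 - 9\right) = \left(-84\right) 352 = -29568$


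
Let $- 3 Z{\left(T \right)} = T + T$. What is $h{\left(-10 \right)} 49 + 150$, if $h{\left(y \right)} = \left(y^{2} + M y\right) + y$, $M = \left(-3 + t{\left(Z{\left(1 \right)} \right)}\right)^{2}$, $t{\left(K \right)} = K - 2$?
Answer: $- \frac{100570}{9} \approx -11174.0$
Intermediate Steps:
$Z{\left(T \right)} = - \frac{2 T}{3}$ ($Z{\left(T \right)} = - \frac{T + T}{3} = - \frac{2 T}{3}$)
$t{\left(K \right)} = -2 + K$
$M = \frac{289}{9}$ ($M = \left(-3 - \frac{8}{3}\right)^{2} = \left(- \frac{17}{3}\right)^{2} = \frac{289}{9} \approx 32.111$)
$h{\left(y \right)} = y^{2} + \frac{298 y}{9}$ ($h{\left(y \right)} = \left(y^{2} + \frac{289 y}{9}\right) + y = y^{2} + \frac{298 y}{9}$)
$h{\left(-10 \right)} 49 + 150 = \frac{1}{9} \left(-10\right) \left(298 + 9 \left(-10\right)\right) 49 + 150 = \frac{1}{9} \left(-10\right) \left(298 - 90\right) 49 + 150 = \frac{1}{9} \left(-10\right) 208 \cdot 49 + 150 = \left(- \frac{2080}{9}\right) 49 + 150 = - \frac{101920}{9} + 150 = - \frac{100570}{9}$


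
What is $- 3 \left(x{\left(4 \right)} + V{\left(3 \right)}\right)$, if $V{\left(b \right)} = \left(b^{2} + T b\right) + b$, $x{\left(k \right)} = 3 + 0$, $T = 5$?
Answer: $-90$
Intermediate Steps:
$x{\left(k \right)} = 3$
$V{\left(b \right)} = b^{2} + 6 b$ ($V{\left(b \right)} = \left(b^{2} + 5 b\right) + b = b^{2} + 6 b$)
$- 3 \left(x{\left(4 \right)} + V{\left(3 \right)}\right) = - 3 \left(3 + 3 \left(6 + 3\right)\right) = - 3 \left(3 + 3 \cdot 9\right) = - 3 \left(3 + 27\right) = \left(-3\right) 30 = -90$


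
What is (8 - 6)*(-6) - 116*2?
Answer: -244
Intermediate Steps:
(8 - 6)*(-6) - 116*2 = 2*(-6) - 232 = -12 - 232 = -244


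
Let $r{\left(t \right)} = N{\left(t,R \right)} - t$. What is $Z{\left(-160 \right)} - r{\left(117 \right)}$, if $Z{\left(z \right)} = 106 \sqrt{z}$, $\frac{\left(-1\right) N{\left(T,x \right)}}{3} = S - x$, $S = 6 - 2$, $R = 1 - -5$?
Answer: $111 + 424 i \sqrt{10} \approx 111.0 + 1340.8 i$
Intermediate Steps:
$R = 6$ ($R = 1 + 5 = 6$)
$S = 4$ ($S = 6 - 2 = 4$)
$N{\left(T,x \right)} = -12 + 3 x$ ($N{\left(T,x \right)} = - 3 \left(4 - x\right) = -12 + 3 x$)
$r{\left(t \right)} = 6 - t$ ($r{\left(t \right)} = \left(-12 + 3 \cdot 6\right) - t = \left(-12 + 18\right) - t = 6 - t$)
$Z{\left(-160 \right)} - r{\left(117 \right)} = 106 \sqrt{-160} - \left(6 - 117\right) = 106 \cdot 4 i \sqrt{10} - \left(6 - 117\right) = 424 i \sqrt{10} - -111 = 424 i \sqrt{10} + 111 = 111 + 424 i \sqrt{10}$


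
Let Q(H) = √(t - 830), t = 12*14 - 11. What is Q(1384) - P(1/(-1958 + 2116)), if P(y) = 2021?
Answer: -2021 + I*√673 ≈ -2021.0 + 25.942*I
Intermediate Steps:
t = 157 (t = 168 - 11 = 157)
Q(H) = I*√673 (Q(H) = √(157 - 830) = √(-673) = I*√673)
Q(1384) - P(1/(-1958 + 2116)) = I*√673 - 1*2021 = I*√673 - 2021 = -2021 + I*√673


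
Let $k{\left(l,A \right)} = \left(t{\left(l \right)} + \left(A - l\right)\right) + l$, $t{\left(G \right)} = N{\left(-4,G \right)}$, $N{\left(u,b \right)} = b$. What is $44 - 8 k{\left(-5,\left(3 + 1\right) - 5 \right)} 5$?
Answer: $284$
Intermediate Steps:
$t{\left(G \right)} = G$
$k{\left(l,A \right)} = A + l$ ($k{\left(l,A \right)} = \left(l + \left(A - l\right)\right) + l = A + l$)
$44 - 8 k{\left(-5,\left(3 + 1\right) - 5 \right)} 5 = 44 - 8 \left(\left(\left(3 + 1\right) - 5\right) - 5\right) 5 = 44 - 8 \left(\left(4 - 5\right) - 5\right) 5 = 44 - 8 \left(-1 - 5\right) 5 = 44 - 8 \left(-6\right) 5 = 44 - \left(-48\right) 5 = 44 - -240 = 44 + 240 = 284$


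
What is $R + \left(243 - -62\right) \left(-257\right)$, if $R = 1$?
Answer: $-78384$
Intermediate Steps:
$R + \left(243 - -62\right) \left(-257\right) = 1 + \left(243 - -62\right) \left(-257\right) = 1 + \left(243 + 62\right) \left(-257\right) = 1 + 305 \left(-257\right) = 1 - 78385 = -78384$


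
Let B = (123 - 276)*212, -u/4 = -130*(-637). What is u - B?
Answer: -298804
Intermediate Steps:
u = -331240 (u = -(-520)*(-637) = -4*82810 = -331240)
B = -32436 (B = -153*212 = -32436)
u - B = -331240 - 1*(-32436) = -331240 + 32436 = -298804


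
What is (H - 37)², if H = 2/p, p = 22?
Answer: 164836/121 ≈ 1362.3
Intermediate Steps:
H = 1/11 (H = 2/22 = 2*(1/22) = 1/11 ≈ 0.090909)
(H - 37)² = (1/11 - 37)² = (-406/11)² = 164836/121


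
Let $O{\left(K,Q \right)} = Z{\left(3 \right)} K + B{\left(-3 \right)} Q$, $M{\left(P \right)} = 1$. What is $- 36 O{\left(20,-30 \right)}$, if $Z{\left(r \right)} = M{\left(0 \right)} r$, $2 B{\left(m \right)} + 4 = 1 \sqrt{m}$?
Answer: $-4320 + 540 i \sqrt{3} \approx -4320.0 + 935.31 i$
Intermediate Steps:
$B{\left(m \right)} = -2 + \frac{\sqrt{m}}{2}$ ($B{\left(m \right)} = -2 + \frac{1 \sqrt{m}}{2} = -2 + \frac{\sqrt{m}}{2}$)
$Z{\left(r \right)} = r$ ($Z{\left(r \right)} = 1 r = r$)
$O{\left(K,Q \right)} = 3 K + Q \left(-2 + \frac{i \sqrt{3}}{2}\right)$ ($O{\left(K,Q \right)} = 3 K + \left(-2 + \frac{\sqrt{-3}}{2}\right) Q = 3 K + \left(-2 + \frac{i \sqrt{3}}{2}\right) Q = 3 K + Q \left(-2 + \frac{i \sqrt{3}}{2}\right)$)
$- 36 O{\left(20,-30 \right)} = - 36 \left(3 \cdot 20 - - 15 \left(4 - i \sqrt{3}\right)\right) = - 36 \left(60 + \left(60 - 15 i \sqrt{3}\right)\right) = - 36 \left(120 - 15 i \sqrt{3}\right) = -4320 + 540 i \sqrt{3}$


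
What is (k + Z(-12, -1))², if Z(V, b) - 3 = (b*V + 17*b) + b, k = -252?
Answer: 65025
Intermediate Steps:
Z(V, b) = 3 + 18*b + V*b (Z(V, b) = 3 + ((b*V + 17*b) + b) = 3 + ((V*b + 17*b) + b) = 3 + ((17*b + V*b) + b) = 3 + (18*b + V*b) = 3 + 18*b + V*b)
(k + Z(-12, -1))² = (-252 + (3 + 18*(-1) - 12*(-1)))² = (-252 + (3 - 18 + 12))² = (-252 - 3)² = (-255)² = 65025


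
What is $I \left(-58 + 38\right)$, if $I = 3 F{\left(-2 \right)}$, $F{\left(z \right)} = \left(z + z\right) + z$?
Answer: $360$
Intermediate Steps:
$F{\left(z \right)} = 3 z$ ($F{\left(z \right)} = 2 z + z = 3 z$)
$I = -18$ ($I = 3 \cdot 3 \left(-2\right) = 3 \left(-6\right) = -18$)
$I \left(-58 + 38\right) = - 18 \left(-58 + 38\right) = \left(-18\right) \left(-20\right) = 360$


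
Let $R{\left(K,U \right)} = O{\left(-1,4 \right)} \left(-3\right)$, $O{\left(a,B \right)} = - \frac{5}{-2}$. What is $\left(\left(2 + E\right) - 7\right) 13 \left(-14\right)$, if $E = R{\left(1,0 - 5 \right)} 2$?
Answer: $3640$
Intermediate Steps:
$O{\left(a,B \right)} = \frac{5}{2}$ ($O{\left(a,B \right)} = \left(-5\right) \left(- \frac{1}{2}\right) = \frac{5}{2}$)
$R{\left(K,U \right)} = - \frac{15}{2}$ ($R{\left(K,U \right)} = \frac{5}{2} \left(-3\right) = - \frac{15}{2}$)
$E = -15$ ($E = \left(- \frac{15}{2}\right) 2 = -15$)
$\left(\left(2 + E\right) - 7\right) 13 \left(-14\right) = \left(\left(2 - 15\right) - 7\right) 13 \left(-14\right) = \left(-13 - 7\right) 13 \left(-14\right) = \left(-20\right) 13 \left(-14\right) = \left(-260\right) \left(-14\right) = 3640$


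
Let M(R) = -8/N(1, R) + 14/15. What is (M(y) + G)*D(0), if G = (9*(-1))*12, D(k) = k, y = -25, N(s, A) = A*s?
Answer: 0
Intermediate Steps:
M(R) = 14/15 - 8/R (M(R) = -8/R + 14/15 = 14/15 - 8/R)
G = -108 (G = -9*12 = -108)
(M(y) + G)*D(0) = ((14/15 - 8/(-25)) - 108)*0 = ((14/15 - 8*(-1/25)) - 108)*0 = ((14/15 + 8/25) - 108)*0 = (94/75 - 108)*0 = -8006/75*0 = 0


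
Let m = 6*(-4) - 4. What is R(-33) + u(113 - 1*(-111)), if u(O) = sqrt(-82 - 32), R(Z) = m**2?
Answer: 784 + I*sqrt(114) ≈ 784.0 + 10.677*I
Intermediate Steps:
m = -28 (m = -24 - 4 = -28)
R(Z) = 784 (R(Z) = (-28)**2 = 784)
u(O) = I*sqrt(114) (u(O) = sqrt(-114) = I*sqrt(114))
R(-33) + u(113 - 1*(-111)) = 784 + I*sqrt(114)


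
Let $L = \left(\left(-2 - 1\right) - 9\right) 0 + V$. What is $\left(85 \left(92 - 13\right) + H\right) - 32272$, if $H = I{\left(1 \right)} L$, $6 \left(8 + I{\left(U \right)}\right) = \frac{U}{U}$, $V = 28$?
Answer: $- \frac{77329}{3} \approx -25776.0$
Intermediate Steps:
$I{\left(U \right)} = - \frac{47}{6}$ ($I{\left(U \right)} = -8 + \frac{U \frac{1}{U}}{6} = -8 + \frac{1}{6} \cdot 1 = -8 + \frac{1}{6} = - \frac{47}{6}$)
$L = 28$ ($L = \left(\left(-2 - 1\right) - 9\right) 0 + 28 = \left(-3 - 9\right) 0 + 28 = \left(-12\right) 0 + 28 = 0 + 28 = 28$)
$H = - \frac{658}{3}$ ($H = \left(- \frac{47}{6}\right) 28 = - \frac{658}{3} \approx -219.33$)
$\left(85 \left(92 - 13\right) + H\right) - 32272 = \left(85 \left(92 - 13\right) - \frac{658}{3}\right) - 32272 = \left(85 \cdot 79 - \frac{658}{3}\right) - 32272 = \left(6715 - \frac{658}{3}\right) - 32272 = \frac{19487}{3} - 32272 = - \frac{77329}{3}$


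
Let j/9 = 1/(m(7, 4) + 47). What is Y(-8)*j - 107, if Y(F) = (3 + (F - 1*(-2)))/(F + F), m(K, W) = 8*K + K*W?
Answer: -224245/2096 ≈ -106.99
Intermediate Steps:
Y(F) = (5 + F)/(2*F) (Y(F) = (3 + (F + 2))/((2*F)) = (3 + (2 + F))*(1/(2*F)) = (5 + F)*(1/(2*F)) = (5 + F)/(2*F))
j = 9/131 (j = 9/(7*(8 + 4) + 47) = 9/(7*12 + 47) = 9/(84 + 47) = 9/131 ≈ 0.068702)
Y(-8)*j - 107 = ((½)*(5 - 8)/(-8))*(9/131) - 107 = ((½)*(-⅛)*(-3))*(9/131) - 107 = (3/16)*(9/131) - 107 = 27/2096 - 107 = -224245/2096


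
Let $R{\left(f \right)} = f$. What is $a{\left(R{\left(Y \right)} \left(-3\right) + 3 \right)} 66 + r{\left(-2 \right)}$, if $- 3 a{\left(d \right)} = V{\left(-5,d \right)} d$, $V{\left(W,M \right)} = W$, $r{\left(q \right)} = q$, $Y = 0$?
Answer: $328$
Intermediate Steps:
$a{\left(d \right)} = \frac{5 d}{3}$ ($a{\left(d \right)} = - \frac{\left(-5\right) d}{3} = \frac{5 d}{3}$)
$a{\left(R{\left(Y \right)} \left(-3\right) + 3 \right)} 66 + r{\left(-2 \right)} = \frac{5 \left(0 \left(-3\right) + 3\right)}{3} \cdot 66 - 2 = \frac{5 \left(0 + 3\right)}{3} \cdot 66 - 2 = \frac{5}{3} \cdot 3 \cdot 66 - 2 = 5 \cdot 66 - 2 = 330 - 2 = 328$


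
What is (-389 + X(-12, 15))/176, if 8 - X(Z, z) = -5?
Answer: -47/22 ≈ -2.1364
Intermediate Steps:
X(Z, z) = 13 (X(Z, z) = 8 - 1*(-5) = 8 + 5 = 13)
(-389 + X(-12, 15))/176 = (-389 + 13)/176 = -376*1/176 = -47/22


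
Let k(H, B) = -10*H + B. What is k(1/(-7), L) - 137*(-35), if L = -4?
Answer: 33547/7 ≈ 4792.4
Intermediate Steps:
k(H, B) = B - 10*H
k(1/(-7), L) - 137*(-35) = (-4 - 10/(-7)) - 137*(-35) = (-4 - 10*(-⅐)) + 4795 = (-4 + 10/7) + 4795 = -18/7 + 4795 = 33547/7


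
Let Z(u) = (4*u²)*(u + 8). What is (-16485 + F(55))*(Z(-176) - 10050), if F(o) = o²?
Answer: 280316910120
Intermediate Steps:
Z(u) = 4*u²*(8 + u) (Z(u) = (4*u²)*(8 + u) = 4*u²*(8 + u))
(-16485 + F(55))*(Z(-176) - 10050) = (-16485 + 55²)*(4*(-176)²*(8 - 176) - 10050) = (-16485 + 3025)*(4*30976*(-168) - 10050) = -13460*(-20815872 - 10050) = -13460*(-20825922) = 280316910120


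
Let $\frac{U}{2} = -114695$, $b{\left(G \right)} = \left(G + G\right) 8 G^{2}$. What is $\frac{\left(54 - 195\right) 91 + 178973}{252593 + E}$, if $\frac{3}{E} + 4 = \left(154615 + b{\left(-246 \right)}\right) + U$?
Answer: $\frac{19792974533605}{30092130926356} \approx 0.65775$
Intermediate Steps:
$b{\left(G \right)} = 16 G^{3}$ ($b{\left(G \right)} = 2 G 8 G^{2} = 16 G^{3}$)
$U = -229390$ ($U = 2 \left(-114695\right) = -229390$)
$E = - \frac{3}{238265755}$ ($E = \frac{3}{-4 + \left(\left(154615 + 16 \left(-246\right)^{3}\right) - 229390\right)} = \frac{3}{-4 + \left(\left(154615 + 16 \left(-14886936\right)\right) - 229390\right)} = \frac{3}{-4 + \left(\left(154615 - 238190976\right) - 229390\right)} = \frac{3}{-4 - 238265751} = \frac{3}{-238265755} = 3 \left(- \frac{1}{238265755}\right) = - \frac{3}{238265755} \approx -1.2591 \cdot 10^{-8}$)
$\frac{\left(54 - 195\right) 91 + 178973}{252593 + E} = \frac{\left(54 - 195\right) 91 + 178973}{252593 - \frac{3}{238265755}} = \frac{\left(-141\right) 91 + 178973}{\frac{60184261852712}{238265755}} = \left(-12831 + 178973\right) \frac{238265755}{60184261852712} = 166142 \cdot \frac{238265755}{60184261852712} = \frac{19792974533605}{30092130926356}$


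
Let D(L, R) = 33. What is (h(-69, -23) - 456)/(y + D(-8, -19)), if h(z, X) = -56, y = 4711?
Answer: -64/593 ≈ -0.10793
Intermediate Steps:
(h(-69, -23) - 456)/(y + D(-8, -19)) = (-56 - 456)/(4711 + 33) = -512/4744 = -512*1/4744 = -64/593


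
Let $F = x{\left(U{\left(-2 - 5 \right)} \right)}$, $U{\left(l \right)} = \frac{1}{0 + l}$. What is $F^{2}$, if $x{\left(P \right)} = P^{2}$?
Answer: $\frac{1}{2401} \approx 0.00041649$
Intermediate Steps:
$U{\left(l \right)} = \frac{1}{l}$
$F = \frac{1}{49}$ ($F = \left(\frac{1}{-2 - 5}\right)^{2} = \left(\frac{1}{-7}\right)^{2} = \left(- \frac{1}{7}\right)^{2} = \frac{1}{49} \approx 0.020408$)
$F^{2} = \left(\frac{1}{49}\right)^{2} = \frac{1}{2401}$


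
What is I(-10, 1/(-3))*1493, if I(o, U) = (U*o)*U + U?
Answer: -19409/9 ≈ -2156.6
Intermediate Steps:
I(o, U) = U + o*U² (I(o, U) = o*U² + U = U + o*U²)
I(-10, 1/(-3))*1493 = ((1 - 10/(-3))/(-3))*1493 = -(1 - ⅓*(-10))/3*1493 = -(1 + 10/3)/3*1493 = -⅓*13/3*1493 = -13/9*1493 = -19409/9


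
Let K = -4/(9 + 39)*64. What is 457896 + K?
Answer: 1373672/3 ≈ 4.5789e+5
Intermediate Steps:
K = -16/3 (K = -4/48*64 = -4*1/48*64 = -1/12*64 = -16/3 ≈ -5.3333)
457896 + K = 457896 - 16/3 = 1373672/3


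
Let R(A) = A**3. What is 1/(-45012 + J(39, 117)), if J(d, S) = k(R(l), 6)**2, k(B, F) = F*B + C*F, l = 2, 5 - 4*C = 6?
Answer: -4/171399 ≈ -2.3337e-5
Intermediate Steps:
C = -1/4 (C = 5/4 - 1/4*6 = 5/4 - 3/2 = -1/4 ≈ -0.25000)
k(B, F) = -F/4 + B*F (k(B, F) = F*B - F/4 = B*F - F/4 = -F/4 + B*F)
J(d, S) = 8649/4 (J(d, S) = (6*(-1/4 + 2**3))**2 = (6*(-1/4 + 8))**2 = (6*(31/4))**2 = (93/2)**2 = 8649/4)
1/(-45012 + J(39, 117)) = 1/(-45012 + 8649/4) = 1/(-171399/4) = -4/171399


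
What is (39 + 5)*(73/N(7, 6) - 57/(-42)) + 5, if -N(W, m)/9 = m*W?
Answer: 10625/189 ≈ 56.217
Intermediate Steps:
N(W, m) = -9*W*m (N(W, m) = -9*m*W = -9*W*m)
(39 + 5)*(73/N(7, 6) - 57/(-42)) + 5 = (39 + 5)*(73/((-9*7*6)) - 57/(-42)) + 5 = 44*(73/(-378) - 57*(-1/42)) + 5 = 44*(73*(-1/378) + 19/14) + 5 = 44*(-73/378 + 19/14) + 5 = 44*(220/189) + 5 = 9680/189 + 5 = 10625/189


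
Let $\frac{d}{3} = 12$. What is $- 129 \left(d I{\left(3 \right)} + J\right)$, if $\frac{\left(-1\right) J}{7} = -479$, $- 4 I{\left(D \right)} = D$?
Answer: $-429054$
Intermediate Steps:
$d = 36$ ($d = 3 \cdot 12 = 36$)
$I{\left(D \right)} = - \frac{D}{4}$
$J = 3353$ ($J = \left(-7\right) \left(-479\right) = 3353$)
$- 129 \left(d I{\left(3 \right)} + J\right) = - 129 \left(36 \left(\left(- \frac{1}{4}\right) 3\right) + 3353\right) = - 129 \left(36 \left(- \frac{3}{4}\right) + 3353\right) = - 129 \left(-27 + 3353\right) = \left(-129\right) 3326 = -429054$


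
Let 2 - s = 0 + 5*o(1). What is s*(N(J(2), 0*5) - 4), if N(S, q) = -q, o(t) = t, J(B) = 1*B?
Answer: 12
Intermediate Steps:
J(B) = B
s = -3 (s = 2 - (0 + 5*1) = 2 - (0 + 5) = 2 - 1*5 = 2 - 5 = -3)
s*(N(J(2), 0*5) - 4) = -3*(-0*5 - 4) = -3*(-1*0 - 4) = -3*(0 - 4) = -3*(-4) = 12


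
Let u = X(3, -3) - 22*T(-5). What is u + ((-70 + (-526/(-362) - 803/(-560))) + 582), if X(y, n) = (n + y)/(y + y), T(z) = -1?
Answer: 54418863/101360 ≈ 536.89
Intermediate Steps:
X(y, n) = (n + y)/(2*y) (X(y, n) = (n + y)/((2*y)) = (n + y)*(1/(2*y)) = (n + y)/(2*y))
u = 22 (u = (½)*(-3 + 3)/3 - 22*(-1) = (½)*(⅓)*0 + 22 = 0 + 22 = 22)
u + ((-70 + (-526/(-362) - 803/(-560))) + 582) = 22 + ((-70 + (-526/(-362) - 803/(-560))) + 582) = 22 + ((-70 + (-526*(-1/362) - 803*(-1/560))) + 582) = 22 + ((-70 + (263/181 + 803/560)) + 582) = 22 + ((-70 + 292623/101360) + 582) = 22 + (-6802577/101360 + 582) = 22 + 52188943/101360 = 54418863/101360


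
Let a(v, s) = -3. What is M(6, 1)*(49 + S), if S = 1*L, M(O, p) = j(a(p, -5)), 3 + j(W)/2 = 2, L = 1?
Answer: -100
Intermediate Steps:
j(W) = -2 (j(W) = -6 + 2*2 = -6 + 4 = -2)
M(O, p) = -2
S = 1 (S = 1*1 = 1)
M(6, 1)*(49 + S) = -2*(49 + 1) = -2*50 = -100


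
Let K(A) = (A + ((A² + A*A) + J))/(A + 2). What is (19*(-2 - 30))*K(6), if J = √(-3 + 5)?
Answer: -5928 - 76*√2 ≈ -6035.5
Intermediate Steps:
J = √2 ≈ 1.4142
K(A) = (A + √2 + 2*A²)/(2 + A) (K(A) = (A + ((A² + A*A) + √2))/(A + 2) = (A + ((A² + A²) + √2))/(2 + A) = (A + (2*A² + √2))/(2 + A) = (A + (√2 + 2*A²))/(2 + A) = (A + √2 + 2*A²)/(2 + A))
(19*(-2 - 30))*K(6) = (19*(-2 - 30))*((6 + √2 + 2*6²)/(2 + 6)) = (19*(-32))*((6 + √2 + 2*36)/8) = -76*(6 + √2 + 72) = -76*(78 + √2) = -608*(39/4 + √2/8) = -5928 - 76*√2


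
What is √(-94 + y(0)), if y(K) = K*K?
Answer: I*√94 ≈ 9.6954*I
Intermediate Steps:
y(K) = K²
√(-94 + y(0)) = √(-94 + 0²) = √(-94 + 0) = √(-94) = I*√94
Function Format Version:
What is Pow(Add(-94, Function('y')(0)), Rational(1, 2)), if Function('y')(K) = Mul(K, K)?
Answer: Mul(I, Pow(94, Rational(1, 2))) ≈ Mul(9.6954, I)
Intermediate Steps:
Function('y')(K) = Pow(K, 2)
Pow(Add(-94, Function('y')(0)), Rational(1, 2)) = Pow(Add(-94, Pow(0, 2)), Rational(1, 2)) = Pow(Add(-94, 0), Rational(1, 2)) = Pow(-94, Rational(1, 2)) = Mul(I, Pow(94, Rational(1, 2)))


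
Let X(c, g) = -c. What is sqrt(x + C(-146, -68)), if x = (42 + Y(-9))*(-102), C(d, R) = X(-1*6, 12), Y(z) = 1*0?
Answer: I*sqrt(4278) ≈ 65.406*I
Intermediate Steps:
Y(z) = 0
C(d, R) = 6 (C(d, R) = -(-1)*6 = -1*(-6) = 6)
x = -4284 (x = (42 + 0)*(-102) = 42*(-102) = -4284)
sqrt(x + C(-146, -68)) = sqrt(-4284 + 6) = sqrt(-4278) = I*sqrt(4278)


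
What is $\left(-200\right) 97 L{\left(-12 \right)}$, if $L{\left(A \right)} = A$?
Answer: $232800$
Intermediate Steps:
$\left(-200\right) 97 L{\left(-12 \right)} = \left(-200\right) 97 \left(-12\right) = \left(-19400\right) \left(-12\right) = 232800$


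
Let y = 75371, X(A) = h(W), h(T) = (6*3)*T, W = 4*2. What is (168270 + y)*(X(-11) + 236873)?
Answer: 57747058897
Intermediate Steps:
W = 8
h(T) = 18*T
X(A) = 144 (X(A) = 18*8 = 144)
(168270 + y)*(X(-11) + 236873) = (168270 + 75371)*(144 + 236873) = 243641*237017 = 57747058897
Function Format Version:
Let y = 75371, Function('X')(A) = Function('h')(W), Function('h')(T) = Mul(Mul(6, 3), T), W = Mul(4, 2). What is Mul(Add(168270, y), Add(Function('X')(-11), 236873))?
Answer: 57747058897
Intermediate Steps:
W = 8
Function('h')(T) = Mul(18, T)
Function('X')(A) = 144 (Function('X')(A) = Mul(18, 8) = 144)
Mul(Add(168270, y), Add(Function('X')(-11), 236873)) = Mul(Add(168270, 75371), Add(144, 236873)) = Mul(243641, 237017) = 57747058897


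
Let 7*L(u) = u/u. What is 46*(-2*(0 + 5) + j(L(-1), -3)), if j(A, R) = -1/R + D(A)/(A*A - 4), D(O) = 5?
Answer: -6532/13 ≈ -502.46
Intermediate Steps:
L(u) = ⅐ (L(u) = (u/u)/7 = (⅐)*1 = ⅐)
j(A, R) = -1/R + 5/(-4 + A²) (j(A, R) = -1/R + 5/(A*A - 4) = -1/R + 5/(A² - 4) = -1/R + 5/(-4 + A²))
46*(-2*(0 + 5) + j(L(-1), -3)) = 46*(-2*(0 + 5) + (4 - (⅐)² + 5*(-3))/((-3)*(-4 + (⅐)²))) = 46*(-2*5 - (4 - 1*1/49 - 15)/(3*(-4 + 1/49))) = 46*(-10 - (4 - 1/49 - 15)/(3*(-195/49))) = 46*(-10 - ⅓*(-49/195)*(-540/49)) = 46*(-10 - 12/13) = 46*(-142/13) = -6532/13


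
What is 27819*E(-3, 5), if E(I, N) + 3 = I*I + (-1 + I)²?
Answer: 612018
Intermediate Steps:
E(I, N) = -3 + I² + (-1 + I)² (E(I, N) = -3 + (I*I + (-1 + I)²) = -3 + (I² + (-1 + I)²) = -3 + I² + (-1 + I)²)
27819*E(-3, 5) = 27819*(-2 - 2*(-3) + 2*(-3)²) = 27819*(-2 + 6 + 2*9) = 27819*(-2 + 6 + 18) = 27819*22 = 612018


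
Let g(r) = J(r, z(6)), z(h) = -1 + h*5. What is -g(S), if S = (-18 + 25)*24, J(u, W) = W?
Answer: -29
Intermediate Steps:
z(h) = -1 + 5*h
S = 168 (S = 7*24 = 168)
g(r) = 29 (g(r) = -1 + 5*6 = -1 + 30 = 29)
-g(S) = -1*29 = -29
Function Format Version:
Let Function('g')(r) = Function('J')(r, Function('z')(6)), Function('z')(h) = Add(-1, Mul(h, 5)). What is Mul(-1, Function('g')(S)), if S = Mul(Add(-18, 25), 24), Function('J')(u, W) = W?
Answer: -29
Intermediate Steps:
Function('z')(h) = Add(-1, Mul(5, h))
S = 168 (S = Mul(7, 24) = 168)
Function('g')(r) = 29 (Function('g')(r) = Add(-1, Mul(5, 6)) = Add(-1, 30) = 29)
Mul(-1, Function('g')(S)) = Mul(-1, 29) = -29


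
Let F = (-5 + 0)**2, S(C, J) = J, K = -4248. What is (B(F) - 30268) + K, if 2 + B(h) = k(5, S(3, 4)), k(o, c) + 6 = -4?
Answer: -34528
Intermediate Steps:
F = 25 (F = (-5)**2 = 25)
k(o, c) = -10 (k(o, c) = -6 - 4 = -10)
B(h) = -12 (B(h) = -2 - 10 = -12)
(B(F) - 30268) + K = (-12 - 30268) - 4248 = -30280 - 4248 = -34528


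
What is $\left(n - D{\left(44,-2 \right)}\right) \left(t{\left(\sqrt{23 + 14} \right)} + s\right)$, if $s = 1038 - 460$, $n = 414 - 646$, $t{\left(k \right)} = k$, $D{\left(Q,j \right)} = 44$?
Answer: $-159528 - 276 \sqrt{37} \approx -1.6121 \cdot 10^{5}$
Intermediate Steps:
$n = -232$
$s = 578$ ($s = 1038 - 460 = 578$)
$\left(n - D{\left(44,-2 \right)}\right) \left(t{\left(\sqrt{23 + 14} \right)} + s\right) = \left(-232 - 44\right) \left(\sqrt{23 + 14} + 578\right) = \left(-232 - 44\right) \left(\sqrt{37} + 578\right) = - 276 \left(578 + \sqrt{37}\right) = -159528 - 276 \sqrt{37}$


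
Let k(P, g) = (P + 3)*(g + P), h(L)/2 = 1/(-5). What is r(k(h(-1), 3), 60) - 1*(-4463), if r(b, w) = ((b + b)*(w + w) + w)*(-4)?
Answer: -11333/5 ≈ -2266.6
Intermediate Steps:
h(L) = -⅖ (h(L) = 2/(-5) = 2*(-⅕) = -⅖)
k(P, g) = (3 + P)*(P + g)
r(b, w) = -4*w - 16*b*w (r(b, w) = ((2*b)*(2*w) + w)*(-4) = (4*b*w + w)*(-4) = (w + 4*b*w)*(-4) = -4*w - 16*b*w)
r(k(h(-1), 3), 60) - 1*(-4463) = -4*60*(1 + 4*((-⅖)² + 3*(-⅖) + 3*3 - ⅖*3)) - 1*(-4463) = -4*60*(1 + 4*(4/25 - 6/5 + 9 - 6/5)) + 4463 = -4*60*(1 + 4*(169/25)) + 4463 = -4*60*(1 + 676/25) + 4463 = -4*60*701/25 + 4463 = -33648/5 + 4463 = -11333/5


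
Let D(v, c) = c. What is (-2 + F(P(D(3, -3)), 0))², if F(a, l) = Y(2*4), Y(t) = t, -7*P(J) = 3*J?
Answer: 36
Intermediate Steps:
P(J) = -3*J/7
F(a, l) = 8 (F(a, l) = 2*4 = 8)
(-2 + F(P(D(3, -3)), 0))² = (-2 + 8)² = 6² = 36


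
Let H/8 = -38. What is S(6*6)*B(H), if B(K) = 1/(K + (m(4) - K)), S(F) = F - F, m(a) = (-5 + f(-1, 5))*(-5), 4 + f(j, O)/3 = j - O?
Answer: 0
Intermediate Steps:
H = -304 (H = 8*(-38) = -304)
f(j, O) = -12 - 3*O + 3*j (f(j, O) = -12 + 3*(j - O) = -12 + (-3*O + 3*j) = -12 - 3*O + 3*j)
m(a) = 175 (m(a) = (-5 + (-12 - 3*5 + 3*(-1)))*(-5) = (-5 + (-12 - 15 - 3))*(-5) = (-5 - 30)*(-5) = -35*(-5) = 175)
S(F) = 0
B(K) = 1/175 (B(K) = 1/(K + (175 - K)) = 1/175)
S(6*6)*B(H) = 0*(1/175) = 0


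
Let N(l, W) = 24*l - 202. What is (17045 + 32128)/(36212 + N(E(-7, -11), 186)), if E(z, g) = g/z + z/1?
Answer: 344211/251158 ≈ 1.3705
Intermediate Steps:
E(z, g) = z + g/z (E(z, g) = g/z + z*1 = g/z + z = z + g/z)
N(l, W) = -202 + 24*l
(17045 + 32128)/(36212 + N(E(-7, -11), 186)) = (17045 + 32128)/(36212 + (-202 + 24*(-7 - 11/(-7)))) = 49173/(36212 + (-202 + 24*(-7 - 11*(-1/7)))) = 49173/(36212 + (-202 + 24*(-7 + 11/7))) = 49173/(36212 + (-202 + 24*(-38/7))) = 49173/(36212 + (-202 - 912/7)) = 49173/(36212 - 2326/7) = 49173/(251158/7) = 49173*(7/251158) = 344211/251158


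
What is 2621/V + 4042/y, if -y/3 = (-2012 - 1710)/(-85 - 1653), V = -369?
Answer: -436914935/686709 ≈ -636.24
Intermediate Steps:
y = -5583/869 (y = -3*(-2012 - 1710)/(-85 - 1653) = -(-11166)/(-1738) = -(-11166)*(-1)/1738 = -3*1861/869 = -5583/869 ≈ -6.4246)
2621/V + 4042/y = 2621/(-369) + 4042/(-5583/869) = 2621*(-1/369) + 4042*(-869/5583) = -2621/369 - 3512498/5583 = -436914935/686709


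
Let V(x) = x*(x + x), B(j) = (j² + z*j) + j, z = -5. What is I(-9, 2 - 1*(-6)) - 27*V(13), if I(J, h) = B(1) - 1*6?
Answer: -9135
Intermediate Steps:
B(j) = j² - 4*j (B(j) = (j² - 5*j) + j = j² - 4*j)
V(x) = 2*x² (V(x) = x*(2*x) = 2*x²)
I(J, h) = -9 (I(J, h) = 1*(-4 + 1) - 1*6 = 1*(-3) - 6 = -3 - 6 = -9)
I(-9, 2 - 1*(-6)) - 27*V(13) = -9 - 54*13² = -9 - 54*169 = -9 - 27*338 = -9 - 9126 = -9135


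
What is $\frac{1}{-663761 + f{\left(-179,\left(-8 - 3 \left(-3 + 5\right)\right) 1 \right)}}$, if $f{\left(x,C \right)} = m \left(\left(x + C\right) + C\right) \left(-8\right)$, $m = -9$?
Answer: $- \frac{1}{678665} \approx -1.4735 \cdot 10^{-6}$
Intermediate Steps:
$f{\left(x,C \right)} = 72 x + 144 C$ ($f{\left(x,C \right)} = - 9 \left(\left(x + C\right) + C\right) \left(-8\right) = - 9 \left(\left(C + x\right) + C\right) \left(-8\right) = - 9 \left(x + 2 C\right) \left(-8\right) = \left(- 18 C - 9 x\right) \left(-8\right) = 72 x + 144 C$)
$\frac{1}{-663761 + f{\left(-179,\left(-8 - 3 \left(-3 + 5\right)\right) 1 \right)}} = \frac{1}{-663761 + \left(72 \left(-179\right) + 144 \left(-8 - 3 \left(-3 + 5\right)\right) 1\right)} = \frac{1}{-663761 - \left(12888 - 144 \left(-8 - 6\right) 1\right)} = \frac{1}{-663761 - \left(12888 - 144 \left(\left(-14\right) 1\right)\right)} = \frac{1}{-663761 + \left(-12888 + 144 \left(-14\right)\right)} = \frac{1}{-663761 - 14904} = \frac{1}{-678665} = - \frac{1}{678665}$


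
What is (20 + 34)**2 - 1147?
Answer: 1769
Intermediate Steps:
(20 + 34)**2 - 1147 = 54**2 - 1147 = 2916 - 1147 = 1769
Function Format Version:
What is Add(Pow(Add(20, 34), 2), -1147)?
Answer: 1769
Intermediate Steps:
Add(Pow(Add(20, 34), 2), -1147) = Add(Pow(54, 2), -1147) = Add(2916, -1147) = 1769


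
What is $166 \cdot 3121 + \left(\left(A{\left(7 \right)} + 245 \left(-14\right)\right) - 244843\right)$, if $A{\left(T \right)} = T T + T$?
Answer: $269869$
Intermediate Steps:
$A{\left(T \right)} = T + T^{2}$ ($A{\left(T \right)} = T^{2} + T = T + T^{2}$)
$166 \cdot 3121 + \left(\left(A{\left(7 \right)} + 245 \left(-14\right)\right) - 244843\right) = 166 \cdot 3121 + \left(\left(7 \left(1 + 7\right) + 245 \left(-14\right)\right) - 244843\right) = 518086 + \left(\left(7 \cdot 8 - 3430\right) - 244843\right) = 518086 + \left(\left(56 - 3430\right) - 244843\right) = 518086 - 248217 = 269869$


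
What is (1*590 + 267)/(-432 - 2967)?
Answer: -857/3399 ≈ -0.25213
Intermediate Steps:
(1*590 + 267)/(-432 - 2967) = (590 + 267)/(-3399) = 857*(-1/3399) = -857/3399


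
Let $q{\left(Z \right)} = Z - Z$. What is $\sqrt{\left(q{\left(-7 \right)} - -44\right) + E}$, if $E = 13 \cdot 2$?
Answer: $\sqrt{70} \approx 8.3666$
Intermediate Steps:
$q{\left(Z \right)} = 0$
$E = 26$
$\sqrt{\left(q{\left(-7 \right)} - -44\right) + E} = \sqrt{\left(0 - -44\right) + 26} = \sqrt{\left(0 + 44\right) + 26} = \sqrt{44 + 26} = \sqrt{70}$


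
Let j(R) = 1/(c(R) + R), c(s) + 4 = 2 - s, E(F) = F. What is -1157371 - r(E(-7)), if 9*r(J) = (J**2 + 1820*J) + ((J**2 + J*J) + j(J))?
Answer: -20807491/18 ≈ -1.1560e+6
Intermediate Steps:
c(s) = -2 - s (c(s) = -4 + (2 - s) = -2 - s)
j(R) = -1/2 (j(R) = 1/((-2 - R) + R) = 1/(-2) = -1/2)
r(J) = -1/18 + J**2/3 + 1820*J/9 (r(J) = ((J**2 + 1820*J) + ((J**2 + J*J) - 1/2))/9 = ((J**2 + 1820*J) + ((J**2 + J**2) - 1/2))/9 = ((J**2 + 1820*J) + (2*J**2 - 1/2))/9 = ((J**2 + 1820*J) + (-1/2 + 2*J**2))/9 = (-1/2 + 3*J**2 + 1820*J)/9 = -1/18 + J**2/3 + 1820*J/9)
-1157371 - r(E(-7)) = -1157371 - (-1/18 + (1/3)*(-7)**2 + (1820/9)*(-7)) = -1157371 - (-1/18 + (1/3)*49 - 12740/9) = -1157371 - (-1/18 + 49/3 - 12740/9) = -1157371 - 1*(-25187/18) = -1157371 + 25187/18 = -20807491/18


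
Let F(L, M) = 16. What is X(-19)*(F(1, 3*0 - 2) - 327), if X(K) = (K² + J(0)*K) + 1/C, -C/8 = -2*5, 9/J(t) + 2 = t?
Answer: -11109231/80 ≈ -1.3887e+5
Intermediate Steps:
J(t) = 9/(-2 + t)
C = 80 (C = -(-16)*5 = -8*(-10) = 80)
X(K) = 1/80 + K² - 9*K/2 (X(K) = (K² + (9/(-2 + 0))*K) + 1/80 = (K² + (9/(-2))*K) + 1/80 = (K² + (9*(-½))*K) + 1/80 = (K² - 9*K/2) + 1/80 = 1/80 + K² - 9*K/2)
X(-19)*(F(1, 3*0 - 2) - 327) = (1/80 + (½)*(-19)*(-9 + 2*(-19)))*(16 - 327) = (1/80 + (½)*(-19)*(-9 - 38))*(-311) = (1/80 + (½)*(-19)*(-47))*(-311) = (1/80 + 893/2)*(-311) = (35721/80)*(-311) = -11109231/80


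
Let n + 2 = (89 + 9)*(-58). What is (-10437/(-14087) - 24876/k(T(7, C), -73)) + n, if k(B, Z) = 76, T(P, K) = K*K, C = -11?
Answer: -1609283708/267653 ≈ -6012.6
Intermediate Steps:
T(P, K) = K²
n = -5686 (n = -2 + (89 + 9)*(-58) = -2 + 98*(-58) = -2 - 5684 = -5686)
(-10437/(-14087) - 24876/k(T(7, C), -73)) + n = (-10437/(-14087) - 24876/76) - 5686 = (-10437*(-1/14087) - 24876*1/76) - 5686 = (10437/14087 - 6219/19) - 5686 = -87408750/267653 - 5686 = -1609283708/267653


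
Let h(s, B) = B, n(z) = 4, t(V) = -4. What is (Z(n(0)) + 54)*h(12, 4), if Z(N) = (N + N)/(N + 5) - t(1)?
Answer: 2120/9 ≈ 235.56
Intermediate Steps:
Z(N) = 4 + 2*N/(5 + N) (Z(N) = (N + N)/(N + 5) - 1*(-4) = (2*N)/(5 + N) + 4 = 2*N/(5 + N) + 4 = 4 + 2*N/(5 + N))
(Z(n(0)) + 54)*h(12, 4) = (2*(10 + 3*4)/(5 + 4) + 54)*4 = (2*(10 + 12)/9 + 54)*4 = (2*(1/9)*22 + 54)*4 = (44/9 + 54)*4 = (530/9)*4 = 2120/9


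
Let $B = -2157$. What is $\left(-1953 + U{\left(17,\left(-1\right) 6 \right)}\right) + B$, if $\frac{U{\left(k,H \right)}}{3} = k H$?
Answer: $-4416$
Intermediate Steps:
$U{\left(k,H \right)} = 3 H k$ ($U{\left(k,H \right)} = 3 k H = 3 H k$)
$\left(-1953 + U{\left(17,\left(-1\right) 6 \right)}\right) + B = \left(-1953 + 3 \left(\left(-1\right) 6\right) 17\right) - 2157 = \left(-1953 + 3 \left(-6\right) 17\right) - 2157 = \left(-1953 - 306\right) - 2157 = -2259 - 2157 = -4416$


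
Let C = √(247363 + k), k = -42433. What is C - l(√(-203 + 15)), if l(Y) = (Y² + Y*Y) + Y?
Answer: 376 + 9*√2530 - 2*I*√47 ≈ 828.69 - 13.711*I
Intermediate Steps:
l(Y) = Y + 2*Y² (l(Y) = (Y² + Y²) + Y = 2*Y² + Y = Y + 2*Y²)
C = 9*√2530 (C = √(247363 - 42433) = √204930 = 9*√2530 ≈ 452.69)
C - l(√(-203 + 15)) = 9*√2530 - √(-203 + 15)*(1 + 2*√(-203 + 15)) = 9*√2530 - √(-188)*(1 + 2*√(-188)) = 9*√2530 - 2*I*√47*(1 + 2*(2*I*√47)) = 9*√2530 - 2*I*√47*(1 + 4*I*√47)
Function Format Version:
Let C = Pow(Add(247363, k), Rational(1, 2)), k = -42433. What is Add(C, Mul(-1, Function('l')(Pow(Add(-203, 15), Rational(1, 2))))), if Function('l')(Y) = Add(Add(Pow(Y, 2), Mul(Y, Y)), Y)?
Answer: Add(376, Mul(9, Pow(2530, Rational(1, 2))), Mul(-2, I, Pow(47, Rational(1, 2)))) ≈ Add(828.69, Mul(-13.711, I))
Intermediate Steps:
Function('l')(Y) = Add(Y, Mul(2, Pow(Y, 2))) (Function('l')(Y) = Add(Add(Pow(Y, 2), Pow(Y, 2)), Y) = Add(Mul(2, Pow(Y, 2)), Y) = Add(Y, Mul(2, Pow(Y, 2))))
C = Mul(9, Pow(2530, Rational(1, 2))) (C = Pow(Add(247363, -42433), Rational(1, 2)) = Pow(204930, Rational(1, 2)) = Mul(9, Pow(2530, Rational(1, 2))) ≈ 452.69)
Add(C, Mul(-1, Function('l')(Pow(Add(-203, 15), Rational(1, 2))))) = Add(Mul(9, Pow(2530, Rational(1, 2))), Mul(-1, Mul(Pow(Add(-203, 15), Rational(1, 2)), Add(1, Mul(2, Pow(Add(-203, 15), Rational(1, 2))))))) = Add(Mul(9, Pow(2530, Rational(1, 2))), Mul(-1, Mul(Pow(-188, Rational(1, 2)), Add(1, Mul(2, Pow(-188, Rational(1, 2))))))) = Add(Mul(9, Pow(2530, Rational(1, 2))), Mul(-1, Mul(Mul(2, I, Pow(47, Rational(1, 2))), Add(1, Mul(2, Mul(2, I, Pow(47, Rational(1, 2)))))))) = Add(Mul(9, Pow(2530, Rational(1, 2))), Mul(-1, Mul(Mul(2, I, Pow(47, Rational(1, 2))), Add(1, Mul(4, I, Pow(47, Rational(1, 2))))))) = Add(Mul(9, Pow(2530, Rational(1, 2))), Mul(-1, Mul(2, I, Pow(47, Rational(1, 2)), Add(1, Mul(4, I, Pow(47, Rational(1, 2))))))) = Add(Mul(9, Pow(2530, Rational(1, 2))), Mul(-2, I, Pow(47, Rational(1, 2)), Add(1, Mul(4, I, Pow(47, Rational(1, 2))))))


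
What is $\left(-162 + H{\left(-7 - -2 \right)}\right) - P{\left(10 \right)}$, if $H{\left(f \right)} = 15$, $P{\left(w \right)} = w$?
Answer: $-157$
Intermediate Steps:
$\left(-162 + H{\left(-7 - -2 \right)}\right) - P{\left(10 \right)} = \left(-162 + 15\right) - 10 = -147 - 10 = -157$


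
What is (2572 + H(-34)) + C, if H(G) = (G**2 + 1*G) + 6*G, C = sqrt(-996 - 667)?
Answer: 3490 + I*sqrt(1663) ≈ 3490.0 + 40.78*I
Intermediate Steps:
C = I*sqrt(1663) (C = sqrt(-1663) = I*sqrt(1663) ≈ 40.78*I)
H(G) = G**2 + 7*G (H(G) = (G**2 + G) + 6*G = (G + G**2) + 6*G = G**2 + 7*G)
(2572 + H(-34)) + C = (2572 - 34*(7 - 34)) + I*sqrt(1663) = (2572 - 34*(-27)) + I*sqrt(1663) = (2572 + 918) + I*sqrt(1663) = 3490 + I*sqrt(1663)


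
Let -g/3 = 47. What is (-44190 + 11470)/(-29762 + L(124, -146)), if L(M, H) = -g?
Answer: 32720/29621 ≈ 1.1046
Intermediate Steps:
g = -141 (g = -3*47 = -141)
L(M, H) = 141 (L(M, H) = -1*(-141) = 141)
(-44190 + 11470)/(-29762 + L(124, -146)) = (-44190 + 11470)/(-29762 + 141) = -32720/(-29621) = -32720*(-1/29621) = 32720/29621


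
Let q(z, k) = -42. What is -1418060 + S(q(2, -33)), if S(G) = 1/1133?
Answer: -1606661979/1133 ≈ -1.4181e+6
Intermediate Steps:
S(G) = 1/1133
-1418060 + S(q(2, -33)) = -1418060 + 1/1133 = -1606661979/1133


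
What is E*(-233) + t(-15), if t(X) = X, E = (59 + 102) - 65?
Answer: -22383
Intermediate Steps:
E = 96 (E = 161 - 65 = 96)
E*(-233) + t(-15) = 96*(-233) - 15 = -22368 - 15 = -22383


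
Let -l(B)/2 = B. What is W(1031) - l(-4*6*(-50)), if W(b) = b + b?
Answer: 4462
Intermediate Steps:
l(B) = -2*B
W(b) = 2*b
W(1031) - l(-4*6*(-50)) = 2*1031 - (-2)*-4*6*(-50) = 2062 - (-2)*(-24*(-50)) = 2062 - (-2)*1200 = 2062 - 1*(-2400) = 2062 + 2400 = 4462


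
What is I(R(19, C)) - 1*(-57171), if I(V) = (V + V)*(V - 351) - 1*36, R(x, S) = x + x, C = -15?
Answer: 33347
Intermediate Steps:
R(x, S) = 2*x
I(V) = -36 + 2*V*(-351 + V) (I(V) = (2*V)*(-351 + V) - 36 = 2*V*(-351 + V) - 36 = -36 + 2*V*(-351 + V))
I(R(19, C)) - 1*(-57171) = (-36 - 1404*19 + 2*(2*19)²) - 1*(-57171) = (-36 - 702*38 + 2*38²) + 57171 = (-36 - 26676 + 2*1444) + 57171 = (-36 - 26676 + 2888) + 57171 = -23824 + 57171 = 33347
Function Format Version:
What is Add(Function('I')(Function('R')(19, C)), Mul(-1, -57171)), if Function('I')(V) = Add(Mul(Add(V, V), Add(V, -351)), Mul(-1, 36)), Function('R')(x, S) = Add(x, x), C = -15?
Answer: 33347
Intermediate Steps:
Function('R')(x, S) = Mul(2, x)
Function('I')(V) = Add(-36, Mul(2, V, Add(-351, V))) (Function('I')(V) = Add(Mul(Mul(2, V), Add(-351, V)), -36) = Add(Mul(2, V, Add(-351, V)), -36) = Add(-36, Mul(2, V, Add(-351, V))))
Add(Function('I')(Function('R')(19, C)), Mul(-1, -57171)) = Add(Add(-36, Mul(-702, Mul(2, 19)), Mul(2, Pow(Mul(2, 19), 2))), Mul(-1, -57171)) = Add(Add(-36, Mul(-702, 38), Mul(2, Pow(38, 2))), 57171) = Add(Add(-36, -26676, Mul(2, 1444)), 57171) = Add(Add(-36, -26676, 2888), 57171) = Add(-23824, 57171) = 33347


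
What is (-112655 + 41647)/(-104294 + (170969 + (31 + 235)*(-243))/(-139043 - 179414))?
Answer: 3230427808/4744751527 ≈ 0.68084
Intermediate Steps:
(-112655 + 41647)/(-104294 + (170969 + (31 + 235)*(-243))/(-139043 - 179414)) = -71008/(-104294 + (170969 + 266*(-243))/(-318457)) = -71008/(-104294 + (170969 - 64638)*(-1/318457)) = -71008/(-104294 + 106331*(-1/318457)) = -71008/(-104294 - 106331/318457) = -71008/(-33213260689/318457) = -71008*(-318457/33213260689) = 3230427808/4744751527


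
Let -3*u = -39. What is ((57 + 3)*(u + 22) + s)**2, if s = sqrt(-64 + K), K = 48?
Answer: 4409984 + 16800*I ≈ 4.41e+6 + 16800.0*I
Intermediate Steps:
u = 13 (u = -1/3*(-39) = 13)
s = 4*I (s = sqrt(-64 + 48) = sqrt(-16) = 4*I ≈ 4.0*I)
((57 + 3)*(u + 22) + s)**2 = ((57 + 3)*(13 + 22) + 4*I)**2 = (60*35 + 4*I)**2 = (2100 + 4*I)**2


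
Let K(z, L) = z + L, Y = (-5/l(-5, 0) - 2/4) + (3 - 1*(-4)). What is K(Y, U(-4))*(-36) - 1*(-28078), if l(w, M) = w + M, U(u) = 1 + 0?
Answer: 27772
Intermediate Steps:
U(u) = 1
l(w, M) = M + w
Y = 15/2 (Y = (-5/(0 - 5) - 2/4) + (3 - 1*(-4)) = (-5/(-5) - 2*1/4) + (3 + 4) = (-5*(-1/5) - 1/2) + 7 = (1 - 1/2) + 7 = 1/2 + 7 = 15/2 ≈ 7.5000)
K(z, L) = L + z
K(Y, U(-4))*(-36) - 1*(-28078) = (1 + 15/2)*(-36) - 1*(-28078) = (17/2)*(-36) + 28078 = -306 + 28078 = 27772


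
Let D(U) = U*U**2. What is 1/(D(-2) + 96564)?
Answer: 1/96556 ≈ 1.0357e-5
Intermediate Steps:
D(U) = U**3
1/(D(-2) + 96564) = 1/((-2)**3 + 96564) = 1/(-8 + 96564) = 1/96556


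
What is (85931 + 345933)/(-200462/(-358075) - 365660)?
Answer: -77319850900/65466752019 ≈ -1.1811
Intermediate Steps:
(85931 + 345933)/(-200462/(-358075) - 365660) = 431864/(-200462*(-1/358075) - 365660) = 431864/(200462/358075 - 365660) = 431864/(-130933504038/358075) = 431864*(-358075/130933504038) = -77319850900/65466752019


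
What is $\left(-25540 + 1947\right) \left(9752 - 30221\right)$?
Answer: $482925117$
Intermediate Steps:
$\left(-25540 + 1947\right) \left(9752 - 30221\right) = \left(-23593\right) \left(-20469\right) = 482925117$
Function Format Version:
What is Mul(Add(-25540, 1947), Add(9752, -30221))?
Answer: 482925117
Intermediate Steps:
Mul(Add(-25540, 1947), Add(9752, -30221)) = Mul(-23593, -20469) = 482925117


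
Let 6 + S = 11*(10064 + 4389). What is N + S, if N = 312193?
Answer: 471170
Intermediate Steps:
S = 158977 (S = -6 + 11*(10064 + 4389) = -6 + 11*14453 = -6 + 158983 = 158977)
N + S = 312193 + 158977 = 471170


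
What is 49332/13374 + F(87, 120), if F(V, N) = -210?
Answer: -459868/2229 ≈ -206.31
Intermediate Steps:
49332/13374 + F(87, 120) = 49332/13374 - 210 = 49332*(1/13374) - 210 = 8222/2229 - 210 = -459868/2229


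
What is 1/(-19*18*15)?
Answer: -1/5130 ≈ -0.00019493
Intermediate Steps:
1/(-19*18*15) = 1/(-342*15) = 1/(-5130) = -1/5130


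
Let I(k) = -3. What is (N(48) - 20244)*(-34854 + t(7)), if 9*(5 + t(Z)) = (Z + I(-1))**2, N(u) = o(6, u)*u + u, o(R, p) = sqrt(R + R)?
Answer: 703976460 - 10038880*sqrt(3)/3 ≈ 6.9818e+8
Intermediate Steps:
o(R, p) = sqrt(2)*sqrt(R) (o(R, p) = sqrt(2*R) = sqrt(2)*sqrt(R))
N(u) = u + 2*u*sqrt(3) (N(u) = (sqrt(2)*sqrt(6))*u + u = (2*sqrt(3))*u + u = 2*u*sqrt(3) + u = u + 2*u*sqrt(3))
t(Z) = -5 + (-3 + Z)**2/9 (t(Z) = -5 + (Z - 3)**2/9 = -5 + (-3 + Z)**2/9)
(N(48) - 20244)*(-34854 + t(7)) = (48*(1 + 2*sqrt(3)) - 20244)*(-34854 + (-5 + (-3 + 7)**2/9)) = ((48 + 96*sqrt(3)) - 20244)*(-34854 + (-5 + (1/9)*4**2)) = (-20196 + 96*sqrt(3))*(-34854 + (-5 + (1/9)*16)) = (-20196 + 96*sqrt(3))*(-34854 + (-5 + 16/9)) = (-20196 + 96*sqrt(3))*(-34854 - 29/9) = (-20196 + 96*sqrt(3))*(-313715/9) = 703976460 - 10038880*sqrt(3)/3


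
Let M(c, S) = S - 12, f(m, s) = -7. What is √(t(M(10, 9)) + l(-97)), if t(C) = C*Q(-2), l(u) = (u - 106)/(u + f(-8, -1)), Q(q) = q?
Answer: √21502/52 ≈ 2.8199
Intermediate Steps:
M(c, S) = -12 + S
l(u) = (-106 + u)/(-7 + u) (l(u) = (u - 106)/(u - 7) = (-106 + u)/(-7 + u))
t(C) = -2*C (t(C) = C*(-2) = -2*C)
√(t(M(10, 9)) + l(-97)) = √(-2*(-12 + 9) + (-106 - 97)/(-7 - 97)) = √(-2*(-3) - 203/(-104)) = √(6 - 1/104*(-203)) = √(6 + 203/104) = √(827/104) = √21502/52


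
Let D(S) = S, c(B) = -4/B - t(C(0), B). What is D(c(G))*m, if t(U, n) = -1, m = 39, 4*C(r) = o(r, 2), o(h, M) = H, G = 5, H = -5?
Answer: 39/5 ≈ 7.8000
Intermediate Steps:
o(h, M) = -5
C(r) = -5/4 (C(r) = (¼)*(-5) = -5/4)
c(B) = 1 - 4/B (c(B) = -4/B - 1*(-1) = -4/B + 1 = 1 - 4/B)
D(c(G))*m = ((-4 + 5)/5)*39 = ((⅕)*1)*39 = (⅕)*39 = 39/5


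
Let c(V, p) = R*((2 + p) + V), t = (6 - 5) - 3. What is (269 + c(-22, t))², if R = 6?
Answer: 18769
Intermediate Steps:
t = -2 (t = 1 - 3 = -2)
c(V, p) = 12 + 6*V + 6*p (c(V, p) = 6*((2 + p) + V) = 6*(2 + V + p) = 12 + 6*V + 6*p)
(269 + c(-22, t))² = (269 + (12 + 6*(-22) + 6*(-2)))² = (269 + (12 - 132 - 12))² = (269 - 132)² = 137² = 18769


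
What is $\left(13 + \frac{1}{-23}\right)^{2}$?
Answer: $\frac{88804}{529} \approx 167.87$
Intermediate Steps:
$\left(13 + \frac{1}{-23}\right)^{2} = \left(13 - \frac{1}{23}\right)^{2} = \left(\frac{298}{23}\right)^{2} = \frac{88804}{529}$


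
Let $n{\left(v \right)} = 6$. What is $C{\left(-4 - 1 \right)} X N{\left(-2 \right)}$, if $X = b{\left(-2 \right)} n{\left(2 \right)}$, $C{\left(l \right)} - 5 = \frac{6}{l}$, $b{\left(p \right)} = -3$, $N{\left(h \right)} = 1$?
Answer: $- \frac{342}{5} \approx -68.4$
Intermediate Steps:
$C{\left(l \right)} = 5 + \frac{6}{l}$
$X = -18$ ($X = \left(-3\right) 6 = -18$)
$C{\left(-4 - 1 \right)} X N{\left(-2 \right)} = \left(5 + \frac{6}{-4 - 1}\right) \left(-18\right) 1 = \left(5 + \frac{6}{-5}\right) \left(-18\right) 1 = \left(5 + 6 \left(- \frac{1}{5}\right)\right) \left(-18\right) 1 = \left(5 - \frac{6}{5}\right) \left(-18\right) 1 = \frac{19}{5} \left(-18\right) 1 = \left(- \frac{342}{5}\right) 1 = - \frac{342}{5}$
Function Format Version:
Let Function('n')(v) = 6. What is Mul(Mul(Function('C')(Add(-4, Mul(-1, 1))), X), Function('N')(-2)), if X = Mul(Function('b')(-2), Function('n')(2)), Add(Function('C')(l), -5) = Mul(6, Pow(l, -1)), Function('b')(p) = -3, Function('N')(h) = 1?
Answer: Rational(-342, 5) ≈ -68.400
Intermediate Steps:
Function('C')(l) = Add(5, Mul(6, Pow(l, -1)))
X = -18 (X = Mul(-3, 6) = -18)
Mul(Mul(Function('C')(Add(-4, Mul(-1, 1))), X), Function('N')(-2)) = Mul(Mul(Add(5, Mul(6, Pow(Add(-4, Mul(-1, 1)), -1))), -18), 1) = Mul(Mul(Add(5, Mul(6, Pow(Add(-4, -1), -1))), -18), 1) = Mul(Mul(Add(5, Mul(6, Pow(-5, -1))), -18), 1) = Mul(Mul(Add(5, Mul(6, Rational(-1, 5))), -18), 1) = Mul(Mul(Add(5, Rational(-6, 5)), -18), 1) = Mul(Mul(Rational(19, 5), -18), 1) = Mul(Rational(-342, 5), 1) = Rational(-342, 5)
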